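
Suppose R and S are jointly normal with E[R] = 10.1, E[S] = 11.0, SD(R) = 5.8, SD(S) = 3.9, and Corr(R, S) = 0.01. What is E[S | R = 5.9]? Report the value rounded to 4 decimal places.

10.9718

E[S | R=x] = μ_S + ρ(σ_S/σ_R)(x − μ_R) for jointly normal variables.
E[S | R=5.9] = 11.0 + (0.01)·(3.9/5.8)·(5.9 − (10.1)) = 11.0 + (0.0067241)·(-4.2) = 10.9718.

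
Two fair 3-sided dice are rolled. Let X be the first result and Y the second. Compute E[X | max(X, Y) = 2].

P(max(X, Y) = 2) = 1/3.
Summing X·P(x,y) over outcomes with max(X, Y) = 2 gives 5/9.
E[X | max(X, Y) = 2] = (5/9) / (1/3) = 5/3.

5/3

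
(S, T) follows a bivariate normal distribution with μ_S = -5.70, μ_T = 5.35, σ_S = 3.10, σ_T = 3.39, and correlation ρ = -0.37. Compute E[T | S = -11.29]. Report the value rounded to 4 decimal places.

7.6118

E[T | S=x] = μ_T + ρ(σ_T/σ_S)(x − μ_S) for jointly normal variables.
E[T | S=-11.29] = 5.35 + (-0.37)·(3.39/3.10)·(-11.29 − (-5.70)) = 5.35 + (-0.40461)·(-5.59) = 7.6118.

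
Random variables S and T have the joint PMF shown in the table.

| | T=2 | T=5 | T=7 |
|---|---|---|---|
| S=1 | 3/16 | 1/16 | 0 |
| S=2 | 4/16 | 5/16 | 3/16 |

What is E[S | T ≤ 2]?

P(T ≤ 2) = 7/16.
Σ S·P over the event = 1·(3/16) + 2·(4/16) = 11/16.
E[S | T ≤ 2] = (11/16) / (7/16) = 11/7.

11/7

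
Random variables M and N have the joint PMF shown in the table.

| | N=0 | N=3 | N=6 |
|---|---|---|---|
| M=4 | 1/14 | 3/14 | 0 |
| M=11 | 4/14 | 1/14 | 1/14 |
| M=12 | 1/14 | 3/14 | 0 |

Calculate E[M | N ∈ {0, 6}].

P(N ∈ {0, 6}) = 1/2.
Σ M·P over the event = 4·(1/14) + 11·(4/14) + 11·(1/14) + 12·(1/14) = 71/14.
E[M | N ∈ {0, 6}] = (71/14) / (1/2) = 71/7.

71/7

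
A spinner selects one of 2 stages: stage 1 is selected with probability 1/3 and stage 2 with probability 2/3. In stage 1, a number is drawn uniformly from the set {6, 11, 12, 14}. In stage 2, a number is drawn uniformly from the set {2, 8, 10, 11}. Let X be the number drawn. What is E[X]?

E[X | stage 1] = (6+11+12+14)/4 = 43/4.
E[X | stage 2] = (2+8+10+11)/4 = 31/4.
By the law of total expectation,
E[X] = (1/3)·(43/4) + (2/3)·(31/4) = 35/4.

35/4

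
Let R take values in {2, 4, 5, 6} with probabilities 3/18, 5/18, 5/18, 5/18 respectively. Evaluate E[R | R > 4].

11/2

P(R > 4) = 5/9.
Σ over the event: 5·5/18 + 6·5/18 = 55/18.
E[R | R > 4] = (55/18) / (5/9) = 11/2.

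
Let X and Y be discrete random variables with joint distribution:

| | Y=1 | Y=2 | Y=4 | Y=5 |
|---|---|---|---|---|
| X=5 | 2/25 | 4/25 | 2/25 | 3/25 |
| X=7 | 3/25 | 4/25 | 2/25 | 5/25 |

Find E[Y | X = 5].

3

P(X = 5) = 11/25.
Σ Y·P over the event = 1·(2/25) + 2·(4/25) + 4·(2/25) + 5·(3/25) = 33/25.
E[Y | X = 5] = (33/25) / (11/25) = 3.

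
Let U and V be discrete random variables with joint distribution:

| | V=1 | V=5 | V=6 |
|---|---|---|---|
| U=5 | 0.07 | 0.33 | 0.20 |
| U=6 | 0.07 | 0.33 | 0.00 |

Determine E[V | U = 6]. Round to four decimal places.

4.3000

P(U = 6) = 0.40.
Σ V·P over the event = 1·(0.07) + 5·(0.33) = 1.72.
E[V | U = 6] = (1.72) / (0.40) = 4.3000.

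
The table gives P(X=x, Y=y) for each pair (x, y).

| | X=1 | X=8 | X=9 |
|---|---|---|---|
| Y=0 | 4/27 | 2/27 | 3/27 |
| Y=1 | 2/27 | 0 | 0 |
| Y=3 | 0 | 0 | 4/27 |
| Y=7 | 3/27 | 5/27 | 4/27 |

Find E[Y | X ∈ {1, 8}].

29/8

P(X ∈ {1, 8}) = 16/27.
Σ Y·P over the event = 0·(4/27) + 1·(2/27) + 7·(3/27) + 0·(2/27) + 7·(5/27) = 58/27.
E[Y | X ∈ {1, 8}] = (58/27) / (16/27) = 29/8.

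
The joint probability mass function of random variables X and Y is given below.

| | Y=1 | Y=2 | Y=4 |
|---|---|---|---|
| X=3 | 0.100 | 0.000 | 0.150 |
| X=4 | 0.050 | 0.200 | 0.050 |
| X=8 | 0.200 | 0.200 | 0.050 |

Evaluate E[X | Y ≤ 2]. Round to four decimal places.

6.0000

P(Y ≤ 2) = 0.750.
Σ X·P over the event = 3·(0.100) + 4·(0.050) + 4·(0.200) + 8·(0.200) + 8·(0.200) = 4.500.
E[X | Y ≤ 2] = (4.500) / (0.750) = 6.0000.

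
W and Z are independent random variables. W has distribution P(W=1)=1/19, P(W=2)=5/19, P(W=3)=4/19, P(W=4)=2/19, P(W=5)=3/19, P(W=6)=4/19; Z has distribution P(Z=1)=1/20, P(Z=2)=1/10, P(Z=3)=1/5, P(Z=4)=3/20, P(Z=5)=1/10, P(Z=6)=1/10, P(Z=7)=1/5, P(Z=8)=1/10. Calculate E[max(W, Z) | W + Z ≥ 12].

P(W + Z ≥ 12) = 27/190.
Summing max(W,Z)·P(x,y) over outcomes with W + Z ≥ 12 gives 97/95.
E[max(W, Z) | W + Z ≥ 12] = (97/95) / (27/190) = 194/27.

194/27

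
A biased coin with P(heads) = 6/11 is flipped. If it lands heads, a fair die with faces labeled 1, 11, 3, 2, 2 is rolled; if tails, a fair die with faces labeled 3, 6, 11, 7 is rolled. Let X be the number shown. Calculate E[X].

E[X | heads] = (1+11+3+2+2)/5 = 19/5.
E[X | tails] = (3+6+11+7)/4 = 27/4.
E[X] = (6/11)·(19/5) + (5/11)·(27/4) = 1131/220.

1131/220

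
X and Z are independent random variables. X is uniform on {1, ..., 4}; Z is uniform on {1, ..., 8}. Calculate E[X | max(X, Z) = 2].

Outcomes with max(X, Z) = 2: (1,2), (2,1), (2,2), each with probability 1/32.
E[X | max(X, Z) = 2] = (1 + 2 + 2) / 3 = 5/3.

5/3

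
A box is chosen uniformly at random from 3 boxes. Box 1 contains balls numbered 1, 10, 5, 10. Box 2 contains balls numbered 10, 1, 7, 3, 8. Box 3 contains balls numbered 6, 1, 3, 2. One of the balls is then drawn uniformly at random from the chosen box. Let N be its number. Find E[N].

51/10

E[N | box 1] = (1+10+5+10)/4 = 13/2.
E[N | box 2] = (10+1+7+3+8)/5 = 29/5.
E[N | box 3] = (6+1+3+2)/4 = 3.
E[N] = (1/3)·(13/2) + (1/3)·(29/5) + (1/3)·(3) = 51/10.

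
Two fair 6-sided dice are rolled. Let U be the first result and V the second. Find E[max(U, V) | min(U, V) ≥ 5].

P(min(U, V) ≥ 5) = 1/9.
Summing max(U,V)·P(x,y) over outcomes with min(U, V) ≥ 5 gives 23/36.
E[max(U, V) | min(U, V) ≥ 5] = (23/36) / (1/9) = 23/4.

23/4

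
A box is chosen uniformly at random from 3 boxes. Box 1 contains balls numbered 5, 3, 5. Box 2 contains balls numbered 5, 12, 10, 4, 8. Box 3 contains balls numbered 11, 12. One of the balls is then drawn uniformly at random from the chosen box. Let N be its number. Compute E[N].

E[N | box 1] = (5+3+5)/3 = 13/3.
E[N | box 2] = (5+12+10+4+8)/5 = 39/5.
E[N | box 3] = (11+12)/2 = 23/2.
E[N] = (1/3)·(13/3) + (1/3)·(39/5) + (1/3)·(23/2) = 709/90.

709/90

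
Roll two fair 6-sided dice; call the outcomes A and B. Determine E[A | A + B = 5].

Outcomes with A + B = 5: (1,4), (2,3), (3,2), (4,1), each with probability 1/36.
E[A | A + B = 5] = (1 + 2 + 3 + 4) / 4 = 5/2.

5/2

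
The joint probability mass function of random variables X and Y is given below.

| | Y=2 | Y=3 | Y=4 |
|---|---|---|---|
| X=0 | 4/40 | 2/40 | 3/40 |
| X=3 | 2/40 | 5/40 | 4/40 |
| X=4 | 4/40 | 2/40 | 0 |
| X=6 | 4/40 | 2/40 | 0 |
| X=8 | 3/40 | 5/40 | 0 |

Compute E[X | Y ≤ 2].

70/17

P(Y ≤ 2) = 17/40.
Summing X·P(X=x,Y=y) over the conditioning event gives 7/4.
E[X | Y ≤ 2] = (7/4) / (17/40) = 70/17.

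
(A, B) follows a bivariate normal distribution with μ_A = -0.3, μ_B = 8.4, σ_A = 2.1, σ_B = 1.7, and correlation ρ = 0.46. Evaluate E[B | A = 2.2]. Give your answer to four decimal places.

9.3310

The regression of B on A has slope ρ·σ_B/σ_A and passes through (μ_A, μ_B).
E[B | A=2.2] = 8.4 + (0.46)·(1.7/2.1)·(2.2 − (-0.3)) = 8.4 + (0.37238)·(2.5) = 9.3310.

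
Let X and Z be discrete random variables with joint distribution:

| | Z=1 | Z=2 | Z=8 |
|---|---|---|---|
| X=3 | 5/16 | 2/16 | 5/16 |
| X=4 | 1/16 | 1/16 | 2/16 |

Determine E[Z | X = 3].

49/12

P(X = 3) = 3/4.
Σ Z·P over the event = 1·(5/16) + 2·(2/16) + 8·(5/16) = 49/16.
E[Z | X = 3] = (49/16) / (3/4) = 49/12.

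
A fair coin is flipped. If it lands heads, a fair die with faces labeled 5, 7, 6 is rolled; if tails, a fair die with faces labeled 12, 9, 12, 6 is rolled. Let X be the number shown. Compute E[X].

E[X | heads] = (5+7+6)/3 = 6.
E[X | tails] = (12+9+12+6)/4 = 39/4.
E[X] = (1/2)·(6) + (1/2)·(39/4) = 63/8.

63/8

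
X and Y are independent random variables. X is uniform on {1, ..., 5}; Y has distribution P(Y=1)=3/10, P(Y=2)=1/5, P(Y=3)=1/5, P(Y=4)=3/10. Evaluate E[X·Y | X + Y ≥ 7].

218/15

P(X + Y ≥ 7) = 3/10.
Summing XY·P(x,y) over outcomes with X + Y ≥ 7 gives 109/25.
E[X·Y | X + Y ≥ 7] = (109/25) / (3/10) = 218/15.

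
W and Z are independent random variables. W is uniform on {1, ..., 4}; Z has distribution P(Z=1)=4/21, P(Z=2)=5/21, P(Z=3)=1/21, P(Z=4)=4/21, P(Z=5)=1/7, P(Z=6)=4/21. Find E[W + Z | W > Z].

110/23

P(W > Z) = 23/84.
Summing (W+Z)·P(x,y) over outcomes with W > Z gives 55/42.
E[W + Z | W > Z] = (55/42) / (23/84) = 110/23.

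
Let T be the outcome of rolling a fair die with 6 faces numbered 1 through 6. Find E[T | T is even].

Given T is even, T is equally likely to be any of {2, 4, 6}.
E[T | T is even] = (2 + 4 + 6) / 3 = 4.

4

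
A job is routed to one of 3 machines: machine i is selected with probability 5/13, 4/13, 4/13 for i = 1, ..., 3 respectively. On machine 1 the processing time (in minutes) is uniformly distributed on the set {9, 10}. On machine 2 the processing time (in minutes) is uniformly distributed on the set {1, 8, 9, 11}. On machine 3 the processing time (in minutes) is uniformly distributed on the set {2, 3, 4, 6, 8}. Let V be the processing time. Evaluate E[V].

E[V | machine 1] = (9+10)/2 = 19/2.
E[V | machine 2] = (1+8+9+11)/4 = 29/4.
E[V | machine 3] = (2+3+4+6+8)/5 = 23/5.
By the law of total expectation,
E[V] = (5/13)·(19/2) + (4/13)·(29/4) + (4/13)·(23/5) = 73/10.

73/10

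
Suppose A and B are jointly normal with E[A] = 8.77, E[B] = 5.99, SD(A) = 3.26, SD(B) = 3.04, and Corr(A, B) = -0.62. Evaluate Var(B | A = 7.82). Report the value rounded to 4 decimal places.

For a bivariate normal, Var(B | A=x) = σ_B²(1 − ρ²).
Var(B | A=7.82) = (3.04)²·(1 − (-0.62)²) = 9.2416·0.6156 = 5.6891.

5.6891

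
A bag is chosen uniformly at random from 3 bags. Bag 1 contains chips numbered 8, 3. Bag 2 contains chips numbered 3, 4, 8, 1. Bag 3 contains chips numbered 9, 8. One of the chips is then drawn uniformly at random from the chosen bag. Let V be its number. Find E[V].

E[V | bag 1] = (8+3)/2 = 11/2.
E[V | bag 2] = (3+4+8+1)/4 = 4.
E[V | bag 3] = (9+8)/2 = 17/2.
E[V] = (1/3)·(11/2) + (1/3)·(4) + (1/3)·(17/2) = 6.

6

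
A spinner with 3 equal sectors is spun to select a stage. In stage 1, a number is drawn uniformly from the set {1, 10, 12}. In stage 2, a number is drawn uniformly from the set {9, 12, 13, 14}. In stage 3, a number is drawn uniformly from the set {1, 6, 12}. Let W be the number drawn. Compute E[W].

E[W | stage 1] = (1+10+12)/3 = 23/3.
E[W | stage 2] = (9+12+13+14)/4 = 12.
E[W | stage 3] = (1+6+12)/3 = 19/3.
E[W] = (1/3)·(23/3) + (1/3)·(12) + (1/3)·(19/3) = 26/3.

26/3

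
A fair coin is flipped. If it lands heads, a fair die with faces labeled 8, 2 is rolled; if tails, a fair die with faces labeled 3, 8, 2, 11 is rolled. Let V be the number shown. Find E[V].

E[V | heads] = (8+2)/2 = 5.
E[V | tails] = (3+8+2+11)/4 = 6.
By the law of total expectation,
E[V] = (1/2)·(5) + (1/2)·(6) = 11/2.

11/2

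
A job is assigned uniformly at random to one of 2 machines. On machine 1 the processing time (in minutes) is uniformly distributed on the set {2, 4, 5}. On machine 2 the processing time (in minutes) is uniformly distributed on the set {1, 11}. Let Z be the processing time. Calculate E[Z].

29/6

E[Z | machine 1] = (2+4+5)/3 = 11/3.
E[Z | machine 2] = (1+11)/2 = 6.
By the law of total expectation,
E[Z] = (1/2)·(11/3) + (1/2)·(6) = 29/6.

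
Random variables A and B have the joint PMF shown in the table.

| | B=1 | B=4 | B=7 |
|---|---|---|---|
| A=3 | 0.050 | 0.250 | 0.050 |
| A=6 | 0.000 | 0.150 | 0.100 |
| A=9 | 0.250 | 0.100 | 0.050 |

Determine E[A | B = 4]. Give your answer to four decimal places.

5.1000

P(B = 4) = 0.500.
Σ A·P over the event = 3·(0.250) + 6·(0.150) + 9·(0.100) = 2.550.
E[A | B = 4] = (2.550) / (0.500) = 5.1000.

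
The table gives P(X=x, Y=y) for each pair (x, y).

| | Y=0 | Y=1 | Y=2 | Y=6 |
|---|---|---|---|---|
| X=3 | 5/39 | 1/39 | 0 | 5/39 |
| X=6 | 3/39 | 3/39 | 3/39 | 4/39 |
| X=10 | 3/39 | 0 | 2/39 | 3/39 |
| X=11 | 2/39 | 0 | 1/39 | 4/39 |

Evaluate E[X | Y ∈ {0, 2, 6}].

P(Y ∈ {0, 2, 6}) = 35/39.
Summing X·P(X=x,Y=y) over the conditioning event gives 19/3.
E[X | Y ∈ {0, 2, 6}] = (19/3) / (35/39) = 247/35.

247/35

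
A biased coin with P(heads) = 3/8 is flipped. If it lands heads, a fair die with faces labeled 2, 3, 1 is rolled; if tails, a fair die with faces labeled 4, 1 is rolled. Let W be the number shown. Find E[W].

37/16

E[W | heads] = (2+3+1)/3 = 2.
E[W | tails] = (4+1)/2 = 5/2.
E[W] = (3/8)·(2) + (5/8)·(5/2) = 37/16.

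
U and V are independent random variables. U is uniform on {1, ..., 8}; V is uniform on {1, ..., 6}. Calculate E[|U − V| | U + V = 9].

P(U + V = 9) = 1/8.
Summing |U−V|·P(x,y) over outcomes with U + V = 9 gives 5/12.
E[|U − V| | U + V = 9] = (5/12) / (1/8) = 10/3.

10/3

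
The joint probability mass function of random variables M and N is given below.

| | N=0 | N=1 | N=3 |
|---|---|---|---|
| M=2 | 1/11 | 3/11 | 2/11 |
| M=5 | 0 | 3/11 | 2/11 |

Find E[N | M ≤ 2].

3/2

P(M ≤ 2) = 6/11.
Σ N·P over the event = 0·(1/11) + 1·(3/11) + 3·(2/11) = 9/11.
E[N | M ≤ 2] = (9/11) / (6/11) = 3/2.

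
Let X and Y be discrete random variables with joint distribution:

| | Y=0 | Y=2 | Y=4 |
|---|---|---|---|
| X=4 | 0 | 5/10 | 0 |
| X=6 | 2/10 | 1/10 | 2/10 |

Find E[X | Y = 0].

6

P(Y = 0) = 1/5.
Σ X·P over the event = 6·(2/10) = 6/5.
E[X | Y = 0] = (6/5) / (1/5) = 6.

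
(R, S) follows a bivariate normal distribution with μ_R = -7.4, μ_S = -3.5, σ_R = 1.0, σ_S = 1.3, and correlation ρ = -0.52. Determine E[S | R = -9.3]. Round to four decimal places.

-2.2156

For a bivariate normal, E[S | R=x] = μ_S + ρ·(σ_S/σ_R)·(x − μ_R).
E[S | R=-9.3] = -3.5 + (-0.52)·(1.3/1.0)·(-9.3 − (-7.4)) = -3.5 + (-0.676)·(-1.9) = -2.2156.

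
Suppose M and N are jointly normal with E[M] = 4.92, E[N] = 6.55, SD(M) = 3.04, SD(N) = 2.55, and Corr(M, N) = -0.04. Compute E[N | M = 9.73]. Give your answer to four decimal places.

6.3886

The regression of N on M has slope ρ·σ_N/σ_M and passes through (μ_M, μ_N).
E[N | M=9.73] = 6.55 + (-0.04)·(2.55/3.04)·(9.73 − (4.92)) = 6.55 + (-0.033553)·(4.81) = 6.3886.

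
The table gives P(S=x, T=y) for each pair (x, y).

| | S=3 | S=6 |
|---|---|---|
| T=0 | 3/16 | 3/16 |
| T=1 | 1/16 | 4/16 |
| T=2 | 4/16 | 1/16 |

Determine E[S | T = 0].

9/2

P(T = 0) = 3/8.
Σ S·P over the event = 3·(3/16) + 6·(3/16) = 27/16.
E[S | T = 0] = (27/16) / (3/8) = 9/2.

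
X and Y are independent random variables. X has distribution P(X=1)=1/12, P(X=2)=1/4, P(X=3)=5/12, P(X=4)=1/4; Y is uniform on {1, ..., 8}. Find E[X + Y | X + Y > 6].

9

P(X + Y > 6) = 29/48.
Summing (X+Y)·P(x,y) over outcomes with X + Y > 6 gives 87/16.
E[X + Y | X + Y > 6] = (87/16) / (29/48) = 9.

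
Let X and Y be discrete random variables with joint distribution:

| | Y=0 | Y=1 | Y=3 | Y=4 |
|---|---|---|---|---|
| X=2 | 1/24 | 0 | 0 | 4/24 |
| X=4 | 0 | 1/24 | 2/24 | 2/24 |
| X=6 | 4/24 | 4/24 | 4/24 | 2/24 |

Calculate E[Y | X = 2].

16/5

P(X = 2) = 5/24.
Σ Y·P over the event = 0·(1/24) + 4·(4/24) = 2/3.
E[Y | X = 2] = (2/3) / (5/24) = 16/5.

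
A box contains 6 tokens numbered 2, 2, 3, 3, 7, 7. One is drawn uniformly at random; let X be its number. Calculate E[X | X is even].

P(X is even) = 1/3.
Σ over the event: 2·1/3 = 2/3.
E[X | X is even] = (2/3) / (1/3) = 2.

2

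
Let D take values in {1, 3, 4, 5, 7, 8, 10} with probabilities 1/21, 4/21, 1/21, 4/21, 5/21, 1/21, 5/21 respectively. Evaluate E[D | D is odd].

P(D is odd) = 2/3.
Σ over the event: 1·1/21 + 3·4/21 + 5·4/21 + 7·5/21 = 68/21.
E[D | D is odd] = (68/21) / (2/3) = 34/7.

34/7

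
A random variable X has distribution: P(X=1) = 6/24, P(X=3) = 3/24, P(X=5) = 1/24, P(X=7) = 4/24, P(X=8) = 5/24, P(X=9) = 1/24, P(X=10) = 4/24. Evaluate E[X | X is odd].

P(X is odd) = 5/8.
Σ over the event: 1·1/4 + 3·1/8 + 5·1/24 + 7·1/6 + 9·1/24 = 19/8.
E[X | X is odd] = (19/8) / (5/8) = 19/5.

19/5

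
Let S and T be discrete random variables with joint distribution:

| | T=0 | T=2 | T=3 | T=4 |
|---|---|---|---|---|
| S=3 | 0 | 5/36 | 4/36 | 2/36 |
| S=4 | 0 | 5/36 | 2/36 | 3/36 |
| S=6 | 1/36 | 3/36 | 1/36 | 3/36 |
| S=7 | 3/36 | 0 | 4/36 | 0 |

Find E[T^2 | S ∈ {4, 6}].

155/18

P(S ∈ {4, 6}) = 1/2.
Σ T^2·P over the event = 4·(5/36) + 9·(2/36) + 16·(3/36) + 0·(1/36) + 4·(3/36) + 9·(1/36) + 16·(3/36) = 155/36.
E[T^2 | S ∈ {4, 6}] = (155/36) / (1/2) = 155/18.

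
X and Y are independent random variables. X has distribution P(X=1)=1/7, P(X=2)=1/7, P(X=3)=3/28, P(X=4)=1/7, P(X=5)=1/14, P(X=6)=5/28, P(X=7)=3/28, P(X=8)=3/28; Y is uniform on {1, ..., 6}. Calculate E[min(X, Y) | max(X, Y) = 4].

61/27

P(max(X, Y) = 4) = 9/56.
Summing min(X,Y)·P(x,y) over outcomes with max(X, Y) = 4 gives 61/168.
E[min(X, Y) | max(X, Y) = 4] = (61/168) / (9/56) = 61/27.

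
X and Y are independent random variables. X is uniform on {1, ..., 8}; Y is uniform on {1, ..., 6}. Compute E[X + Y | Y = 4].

17/2

Outcomes with Y = 4: (1,4), (2,4), (3,4), (4,4), (5,4), (6,4), (7,4), (8,4), each with probability 1/48.
E[X + Y | Y = 4] = (5 + 6 + 7 + 8 + 9 + 10 + 11 + 12) / 8 = 17/2.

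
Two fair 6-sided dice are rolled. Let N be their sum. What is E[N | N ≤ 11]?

48/7

P(N ≤ 11) = 35/36.
E[N | N ≤ 11] = (20/3) / (35/36) = 48/7.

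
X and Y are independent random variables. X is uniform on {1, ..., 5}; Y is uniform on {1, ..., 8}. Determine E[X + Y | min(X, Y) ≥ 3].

P(min(X, Y) ≥ 3) = 9/20.
Summing (X+Y)·P(x,y) over outcomes with min(X, Y) ≥ 3 gives 171/40.
E[X + Y | min(X, Y) ≥ 3] = (171/40) / (9/20) = 19/2.

19/2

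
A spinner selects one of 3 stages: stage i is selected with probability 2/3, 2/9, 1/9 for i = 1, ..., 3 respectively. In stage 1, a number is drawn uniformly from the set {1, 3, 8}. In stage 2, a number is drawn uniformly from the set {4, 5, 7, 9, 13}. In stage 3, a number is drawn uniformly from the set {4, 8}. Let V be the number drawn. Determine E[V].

226/45

E[V | stage 1] = (1+3+8)/3 = 4.
E[V | stage 2] = (4+5+7+9+13)/5 = 38/5.
E[V | stage 3] = (4+8)/2 = 6.
E[V] = (2/3)·(4) + (2/9)·(38/5) + (1/9)·(6) = 226/45.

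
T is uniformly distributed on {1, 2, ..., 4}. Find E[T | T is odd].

Given T is odd, T is equally likely to be any of {1, 3}.
E[T | T is odd] = (1 + 3) / 2 = 2.

2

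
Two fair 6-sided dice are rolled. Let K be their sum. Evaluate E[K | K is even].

7

P(K is even) = 1/2.
Σ over the event: 2·1/36 + 4·1/12 + 6·5/36 + 8·5/36 + 10·1/12 + 12·1/36 = 7/2.
E[K | K is even] = (7/2) / (1/2) = 7.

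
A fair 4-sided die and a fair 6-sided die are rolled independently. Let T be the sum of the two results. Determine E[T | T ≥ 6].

P(T ≥ 6) = 7/12.
Σ over the event: 6·1/6 + 7·1/6 + 8·1/8 + 9·1/12 + 10·1/24 = 13/3.
E[T | T ≥ 6] = (13/3) / (7/12) = 52/7.

52/7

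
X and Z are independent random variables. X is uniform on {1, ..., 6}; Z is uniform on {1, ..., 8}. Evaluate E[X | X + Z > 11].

Outcomes with X + Z > 11: (4,8), (5,7), (5,8), (6,6), (6,7), (6,8), each with probability 1/48.
E[X | X + Z > 11] = (4 + 5 + 5 + 6 + 6 + 6) / 6 = 16/3.

16/3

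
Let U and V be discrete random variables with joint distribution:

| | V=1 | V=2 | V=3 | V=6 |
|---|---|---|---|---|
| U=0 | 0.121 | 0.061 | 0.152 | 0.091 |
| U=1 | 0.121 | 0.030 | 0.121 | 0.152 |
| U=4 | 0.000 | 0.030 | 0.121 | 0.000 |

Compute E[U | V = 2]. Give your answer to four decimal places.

P(V = 2) = 0.121.
Σ U·P over the event = 0·(0.061) + 1·(0.030) + 4·(0.030) = 0.150.
E[U | V = 2] = (0.150) / (0.121) = 1.2397.

1.2397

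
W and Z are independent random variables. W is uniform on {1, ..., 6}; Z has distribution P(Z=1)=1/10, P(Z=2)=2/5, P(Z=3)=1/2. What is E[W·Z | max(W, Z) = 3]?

117/20

P(max(W, Z) = 3) = 1/3.
Summing WZ·P(x,y) over outcomes with max(W, Z) = 3 gives 39/20.
E[W·Z | max(W, Z) = 3] = (39/20) / (1/3) = 117/20.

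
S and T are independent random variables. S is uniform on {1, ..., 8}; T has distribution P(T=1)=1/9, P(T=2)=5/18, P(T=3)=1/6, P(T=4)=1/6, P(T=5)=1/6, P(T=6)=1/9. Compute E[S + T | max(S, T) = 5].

109/14

P(max(S, T) = 5) = 7/36.
Summing (S+T)·P(x,y) over outcomes with max(S, T) = 5 gives 109/72.
E[S + T | max(S, T) = 5] = (109/72) / (7/36) = 109/14.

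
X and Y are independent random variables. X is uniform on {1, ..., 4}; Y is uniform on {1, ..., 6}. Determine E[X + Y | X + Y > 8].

Outcomes with X + Y > 8: (3,6), (4,5), (4,6), each with probability 1/24.
E[X + Y | X + Y > 8] = (9 + 9 + 10) / 3 = 28/3.

28/3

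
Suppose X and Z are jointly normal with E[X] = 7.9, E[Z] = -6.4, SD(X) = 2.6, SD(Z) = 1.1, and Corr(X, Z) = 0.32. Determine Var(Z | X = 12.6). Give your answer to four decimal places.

1.0861

The conditional variance in a bivariate normal is σ_Z²(1 − ρ²), independent of x.
Var(Z | X=12.6) = (1.1)²·(1 − (0.32)²) = 1.21·0.8976 = 1.0861.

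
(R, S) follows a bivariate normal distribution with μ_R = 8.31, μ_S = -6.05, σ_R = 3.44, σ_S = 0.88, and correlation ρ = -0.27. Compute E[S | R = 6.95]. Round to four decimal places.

-5.9561

For a bivariate normal, E[S | R=x] = μ_S + ρ·(σ_S/σ_R)·(x − μ_R).
E[S | R=6.95] = -6.05 + (-0.27)·(0.88/3.44)·(6.95 − (8.31)) = -6.05 + (-0.06907)·(-1.36) = -5.9561.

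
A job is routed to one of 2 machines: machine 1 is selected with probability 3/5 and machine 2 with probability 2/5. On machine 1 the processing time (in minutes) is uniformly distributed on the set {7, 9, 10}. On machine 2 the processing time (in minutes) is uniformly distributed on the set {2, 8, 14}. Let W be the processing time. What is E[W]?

42/5

E[W | machine 1] = (7+9+10)/3 = 26/3.
E[W | machine 2] = (2+8+14)/3 = 8.
E[W] = (3/5)·(26/3) + (2/5)·(8) = 42/5.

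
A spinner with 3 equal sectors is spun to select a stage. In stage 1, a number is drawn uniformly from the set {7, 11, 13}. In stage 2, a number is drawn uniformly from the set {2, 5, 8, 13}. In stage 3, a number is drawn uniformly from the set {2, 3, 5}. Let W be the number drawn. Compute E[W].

E[W | stage 1] = (7+11+13)/3 = 31/3.
E[W | stage 2] = (2+5+8+13)/4 = 7.
E[W | stage 3] = (2+3+5)/3 = 10/3.
E[W] = (1/3)·(31/3) + (1/3)·(7) + (1/3)·(10/3) = 62/9.

62/9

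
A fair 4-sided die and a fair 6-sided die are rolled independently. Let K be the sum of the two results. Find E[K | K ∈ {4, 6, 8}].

6

P(K ∈ {4, 6, 8}) = 5/12.
Σ over the event: 4·1/8 + 6·1/6 + 8·1/8 = 5/2.
E[K | K ∈ {4, 6, 8}] = (5/2) / (5/12) = 6.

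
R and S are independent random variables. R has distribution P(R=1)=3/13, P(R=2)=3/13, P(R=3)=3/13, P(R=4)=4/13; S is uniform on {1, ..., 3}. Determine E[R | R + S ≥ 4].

3

P(R + S ≥ 4) = 10/13.
Summing R·P(x,y) over outcomes with R + S ≥ 4 gives 30/13.
E[R | R + S ≥ 4] = (30/13) / (10/13) = 3.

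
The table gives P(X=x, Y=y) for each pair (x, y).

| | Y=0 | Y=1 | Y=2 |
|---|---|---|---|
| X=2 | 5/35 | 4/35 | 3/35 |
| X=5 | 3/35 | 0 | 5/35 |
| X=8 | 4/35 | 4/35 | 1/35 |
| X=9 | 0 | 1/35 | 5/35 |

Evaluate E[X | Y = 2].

6

P(Y = 2) = 2/5.
Summing X·P(X=x,Y=y) over the conditioning event gives 12/5.
E[X | Y = 2] = (12/5) / (2/5) = 6.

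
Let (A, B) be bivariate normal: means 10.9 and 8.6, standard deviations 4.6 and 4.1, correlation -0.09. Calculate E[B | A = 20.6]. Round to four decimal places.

7.8219

E[B | A=x] = μ_B + ρ(σ_B/σ_A)(x − μ_A) for jointly normal variables.
E[B | A=20.6] = 8.6 + (-0.09)·(4.1/4.6)·(20.6 − (10.9)) = 8.6 + (-0.080217)·(9.7) = 7.8219.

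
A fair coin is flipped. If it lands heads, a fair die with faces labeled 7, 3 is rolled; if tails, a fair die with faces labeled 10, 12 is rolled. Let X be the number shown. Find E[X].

8

E[X | heads] = (7+3)/2 = 5.
E[X | tails] = (10+12)/2 = 11.
E[X] = (1/2)·(5) + (1/2)·(11) = 8.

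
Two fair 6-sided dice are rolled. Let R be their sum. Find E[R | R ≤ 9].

P(R ≤ 9) = 5/6.
Σ over the event: 2·1/36 + 3·1/18 + 4·1/12 + 5·1/9 + 6·5/36 + 7·1/6 + 8·5/36 + 9·1/9 = 47/9.
E[R | R ≤ 9] = (47/9) / (5/6) = 94/15.

94/15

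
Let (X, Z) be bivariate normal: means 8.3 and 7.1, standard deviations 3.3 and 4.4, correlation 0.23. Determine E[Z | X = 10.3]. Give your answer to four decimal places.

For a bivariate normal, E[Z | X=x] = μ_Z + ρ·(σ_Z/σ_X)·(x − μ_X).
E[Z | X=10.3] = 7.1 + (0.23)·(4.4/3.3)·(10.3 − (8.3)) = 7.1 + (0.30667)·(2) = 7.7133.

7.7133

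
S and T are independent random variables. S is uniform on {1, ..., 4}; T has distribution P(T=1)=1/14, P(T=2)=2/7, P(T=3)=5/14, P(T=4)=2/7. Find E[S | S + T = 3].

P(S + T = 3) = 5/56.
Summing S·P(x,y) over outcomes with S + T = 3 gives 3/28.
E[S | S + T = 3] = (3/28) / (5/56) = 6/5.

6/5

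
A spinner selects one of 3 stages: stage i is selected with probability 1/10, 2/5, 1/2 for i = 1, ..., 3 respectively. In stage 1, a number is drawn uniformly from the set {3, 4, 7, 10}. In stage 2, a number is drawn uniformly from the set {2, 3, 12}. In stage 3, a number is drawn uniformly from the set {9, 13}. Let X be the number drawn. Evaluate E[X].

E[X | stage 1] = (3+4+7+10)/4 = 6.
E[X | stage 2] = (2+3+12)/3 = 17/3.
E[X | stage 3] = (9+13)/2 = 11.
By the law of total expectation,
E[X] = (1/10)·(6) + (2/5)·(17/3) + (1/2)·(11) = 251/30.

251/30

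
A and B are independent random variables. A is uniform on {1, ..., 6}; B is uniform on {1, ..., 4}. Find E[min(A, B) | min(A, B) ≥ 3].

P(min(A, B) ≥ 3) = 1/3.
Summing min(A,B)·P(x,y) over outcomes with min(A, B) ≥ 3 gives 9/8.
E[min(A, B) | min(A, B) ≥ 3] = (9/8) / (1/3) = 27/8.

27/8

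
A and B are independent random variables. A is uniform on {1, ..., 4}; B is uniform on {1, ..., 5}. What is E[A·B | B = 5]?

Outcomes with B = 5: (1,5), (2,5), (3,5), (4,5), each with probability 1/20.
E[A·B | B = 5] = (5 + 10 + 15 + 20) / 4 = 25/2.

25/2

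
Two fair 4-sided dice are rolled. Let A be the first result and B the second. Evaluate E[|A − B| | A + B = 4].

4/3

Outcomes with A + B = 4: (1,3), (2,2), (3,1), each with probability 1/16.
E[|A − B| | A + B = 4] = (2 + 0 + 2) / 3 = 4/3.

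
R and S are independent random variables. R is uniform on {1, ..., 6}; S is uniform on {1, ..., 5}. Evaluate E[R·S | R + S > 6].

P(R + S > 6) = 1/2.
Summing RS·P(x,y) over outcomes with R + S > 6 gives 49/6.
E[R·S | R + S > 6] = (49/6) / (1/2) = 49/3.

49/3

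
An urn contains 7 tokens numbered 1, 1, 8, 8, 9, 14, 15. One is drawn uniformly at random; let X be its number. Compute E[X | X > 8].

38/3

P(X > 8) = 3/7.
Σ over the event: 9·1/7 + 14·1/7 + 15·1/7 = 38/7.
E[X | X > 8] = (38/7) / (3/7) = 38/3.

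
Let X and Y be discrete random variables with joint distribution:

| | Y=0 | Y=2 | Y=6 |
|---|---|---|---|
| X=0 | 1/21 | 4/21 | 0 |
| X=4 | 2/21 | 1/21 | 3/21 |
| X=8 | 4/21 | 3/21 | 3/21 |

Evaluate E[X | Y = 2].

P(Y = 2) = 8/21.
Σ X·P over the event = 0·(4/21) + 4·(1/21) + 8·(3/21) = 4/3.
E[X | Y = 2] = (4/3) / (8/21) = 7/2.

7/2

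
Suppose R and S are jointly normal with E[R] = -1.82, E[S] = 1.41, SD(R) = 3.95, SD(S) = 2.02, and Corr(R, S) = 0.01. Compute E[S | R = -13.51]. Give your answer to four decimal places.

1.3502

E[S | R=x] = μ_S + ρ(σ_S/σ_R)(x − μ_R) for jointly normal variables.
E[S | R=-13.51] = 1.41 + (0.01)·(2.02/3.95)·(-13.51 − (-1.82)) = 1.41 + (0.0051139)·(-11.69) = 1.3502.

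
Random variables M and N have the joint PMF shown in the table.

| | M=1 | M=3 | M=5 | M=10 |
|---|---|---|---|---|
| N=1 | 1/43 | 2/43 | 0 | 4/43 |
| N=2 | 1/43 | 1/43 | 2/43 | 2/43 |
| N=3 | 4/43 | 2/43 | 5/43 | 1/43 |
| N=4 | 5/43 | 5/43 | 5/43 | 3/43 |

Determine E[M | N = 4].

25/6

P(N = 4) = 18/43.
Summing M·P(M=x,N=y) over the conditioning event gives 75/43.
E[M | N = 4] = (75/43) / (18/43) = 25/6.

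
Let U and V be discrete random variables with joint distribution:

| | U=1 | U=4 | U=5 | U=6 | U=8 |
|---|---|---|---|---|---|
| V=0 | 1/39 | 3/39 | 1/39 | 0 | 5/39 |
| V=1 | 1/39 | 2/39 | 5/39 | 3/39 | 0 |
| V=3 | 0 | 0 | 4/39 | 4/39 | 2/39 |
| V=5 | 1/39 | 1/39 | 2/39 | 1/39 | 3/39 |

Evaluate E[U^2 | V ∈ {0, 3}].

383/10

P(V ∈ {0, 3}) = 20/39.
Σ U^2·P over the event = 1·(1/39) + 16·(3/39) + 25·(1/39) + 25·(4/39) + 36·(4/39) + 64·(5/39) + 64·(2/39) = 766/39.
E[U^2 | V ∈ {0, 3}] = (766/39) / (20/39) = 383/10.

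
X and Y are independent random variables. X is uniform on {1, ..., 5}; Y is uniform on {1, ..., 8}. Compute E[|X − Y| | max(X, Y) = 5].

Outcomes with max(X, Y) = 5: (1,5), (2,5), (3,5), (4,5), (5,1), (5,2), (5,3), (5,4), (5,5), each with probability 1/40.
E[|X − Y| | max(X, Y) = 5] = (4 + 3 + 2 + 1 + 4 + 3 + 2 + 1 + 0) / 9 = 20/9.

20/9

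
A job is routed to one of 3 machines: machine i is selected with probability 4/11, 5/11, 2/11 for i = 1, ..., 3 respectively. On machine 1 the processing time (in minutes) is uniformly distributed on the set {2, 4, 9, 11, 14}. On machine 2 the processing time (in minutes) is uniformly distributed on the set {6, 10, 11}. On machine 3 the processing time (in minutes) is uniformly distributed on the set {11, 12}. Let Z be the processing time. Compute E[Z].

100/11

E[Z | machine 1] = (2+4+9+11+14)/5 = 8.
E[Z | machine 2] = (6+10+11)/3 = 9.
E[Z | machine 3] = (11+12)/2 = 23/2.
By the law of total expectation,
E[Z] = (4/11)·(8) + (5/11)·(9) + (2/11)·(23/2) = 100/11.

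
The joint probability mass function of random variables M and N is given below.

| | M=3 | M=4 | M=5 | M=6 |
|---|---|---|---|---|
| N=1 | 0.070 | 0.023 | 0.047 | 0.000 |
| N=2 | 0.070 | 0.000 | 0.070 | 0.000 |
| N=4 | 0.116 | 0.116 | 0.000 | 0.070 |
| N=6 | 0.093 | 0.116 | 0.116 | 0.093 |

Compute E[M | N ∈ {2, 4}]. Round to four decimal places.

4.0543

P(N ∈ {2, 4}) = 0.442.
Summing M·P(M=x,N=y) over the conditioning event gives 1.792.
E[M | N ∈ {2, 4}] = (1.792) / (0.442) = 4.0543.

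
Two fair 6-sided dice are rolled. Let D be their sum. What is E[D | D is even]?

P(D is even) = 1/2.
Σ over the event: 2·1/36 + 4·1/12 + 6·5/36 + 8·5/36 + 10·1/12 + 12·1/36 = 7/2.
E[D | D is even] = (7/2) / (1/2) = 7.

7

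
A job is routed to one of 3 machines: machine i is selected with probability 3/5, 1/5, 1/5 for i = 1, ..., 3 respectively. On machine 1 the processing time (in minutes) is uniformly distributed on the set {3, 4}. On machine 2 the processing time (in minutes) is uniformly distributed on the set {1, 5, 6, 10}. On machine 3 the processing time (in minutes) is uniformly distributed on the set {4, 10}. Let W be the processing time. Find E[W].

23/5

E[W | machine 1] = (3+4)/2 = 7/2.
E[W | machine 2] = (1+5+6+10)/4 = 11/2.
E[W | machine 3] = (4+10)/2 = 7.
E[W] = (3/5)·(7/2) + (1/5)·(11/2) + (1/5)·(7) = 23/5.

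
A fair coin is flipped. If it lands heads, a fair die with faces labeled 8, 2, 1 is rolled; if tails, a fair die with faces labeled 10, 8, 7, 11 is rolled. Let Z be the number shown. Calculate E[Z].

E[Z | heads] = (8+2+1)/3 = 11/3.
E[Z | tails] = (10+8+7+11)/4 = 9.
E[Z] = (1/2)·(11/3) + (1/2)·(9) = 19/3.

19/3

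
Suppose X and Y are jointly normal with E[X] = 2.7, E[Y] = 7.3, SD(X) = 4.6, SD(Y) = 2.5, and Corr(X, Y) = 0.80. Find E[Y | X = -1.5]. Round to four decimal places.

5.4739

The regression of Y on X has slope ρ·σ_Y/σ_X and passes through (μ_X, μ_Y).
E[Y | X=-1.5] = 7.3 + (0.80)·(2.5/4.6)·(-1.5 − (2.7)) = 7.3 + (0.43478)·(-4.2) = 5.4739.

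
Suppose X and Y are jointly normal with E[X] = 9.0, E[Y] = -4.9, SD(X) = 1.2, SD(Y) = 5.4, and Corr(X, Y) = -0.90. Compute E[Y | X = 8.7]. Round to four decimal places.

-3.6850

E[Y | X=x] = μ_Y + ρ(σ_Y/σ_X)(x − μ_X) for jointly normal variables.
E[Y | X=8.7] = -4.9 + (-0.90)·(5.4/1.2)·(8.7 − (9.0)) = -4.9 + (-4.05)·(-0.3) = -3.6850.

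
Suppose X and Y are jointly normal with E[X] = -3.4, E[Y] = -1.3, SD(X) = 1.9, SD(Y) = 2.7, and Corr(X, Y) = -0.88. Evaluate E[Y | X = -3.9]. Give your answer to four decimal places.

The regression of Y on X has slope ρ·σ_Y/σ_X and passes through (μ_X, μ_Y).
E[Y | X=-3.9] = -1.3 + (-0.88)·(2.7/1.9)·(-3.9 − (-3.4)) = -1.3 + (-1.25053)·(-0.5) = -0.6747.

-0.6747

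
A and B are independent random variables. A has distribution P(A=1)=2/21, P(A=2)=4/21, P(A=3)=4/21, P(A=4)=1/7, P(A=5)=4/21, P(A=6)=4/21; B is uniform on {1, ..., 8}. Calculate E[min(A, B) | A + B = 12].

56/11

P(A + B = 12) = 11/168.
Summing min(A,B)·P(x,y) over outcomes with A + B = 12 gives 1/3.
E[min(A, B) | A + B = 12] = (1/3) / (11/168) = 56/11.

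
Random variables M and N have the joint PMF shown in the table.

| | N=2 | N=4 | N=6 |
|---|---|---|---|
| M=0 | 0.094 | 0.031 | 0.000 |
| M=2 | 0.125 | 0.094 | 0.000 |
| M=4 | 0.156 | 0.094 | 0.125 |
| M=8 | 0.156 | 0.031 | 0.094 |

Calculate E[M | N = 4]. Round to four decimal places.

3.2480

P(N = 4) = 0.250.
Σ M·P over the event = 0·(0.031) + 2·(0.094) + 4·(0.094) + 8·(0.031) = 0.812.
E[M | N = 4] = (0.812) / (0.250) = 3.2480.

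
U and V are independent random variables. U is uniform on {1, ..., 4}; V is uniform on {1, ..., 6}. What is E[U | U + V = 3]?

P(U + V = 3) = 1/12.
Summing U·P(x,y) over outcomes with U + V = 3 gives 1/8.
E[U | U + V = 3] = (1/8) / (1/12) = 3/2.

3/2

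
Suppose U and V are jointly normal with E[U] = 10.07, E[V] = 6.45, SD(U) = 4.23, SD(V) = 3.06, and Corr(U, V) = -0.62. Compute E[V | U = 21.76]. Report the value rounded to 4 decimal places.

E[V | U=x] = μ_V + ρ(σ_V/σ_U)(x − μ_U) for jointly normal variables.
E[V | U=21.76] = 6.45 + (-0.62)·(3.06/4.23)·(21.76 − (10.07)) = 6.45 + (-0.44851)·(11.69) = 1.2069.

1.2069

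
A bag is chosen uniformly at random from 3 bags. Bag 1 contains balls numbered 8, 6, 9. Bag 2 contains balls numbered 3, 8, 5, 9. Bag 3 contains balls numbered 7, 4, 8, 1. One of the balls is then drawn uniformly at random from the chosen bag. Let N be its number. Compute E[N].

227/36

E[N | bag 1] = (8+6+9)/3 = 23/3.
E[N | bag 2] = (3+8+5+9)/4 = 25/4.
E[N | bag 3] = (7+4+8+1)/4 = 5.
E[N] = (1/3)·(23/3) + (1/3)·(25/4) + (1/3)·(5) = 227/36.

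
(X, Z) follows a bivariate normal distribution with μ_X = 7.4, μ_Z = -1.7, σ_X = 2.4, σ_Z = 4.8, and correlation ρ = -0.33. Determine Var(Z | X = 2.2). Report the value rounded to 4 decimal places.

20.5309

Var(Z | X=x) = (1 − ρ²)·σ_Z².
Var(Z | X=2.2) = (4.8)²·(1 − (-0.33)²) = 23.04·0.8911 = 20.5309.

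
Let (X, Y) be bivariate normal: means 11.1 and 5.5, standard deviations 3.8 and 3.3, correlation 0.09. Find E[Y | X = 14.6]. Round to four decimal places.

5.7736

The regression of Y on X has slope ρ·σ_Y/σ_X and passes through (μ_X, μ_Y).
E[Y | X=14.6] = 5.5 + (0.09)·(3.3/3.8)·(14.6 − (11.1)) = 5.5 + (0.078158)·(3.5) = 5.7736.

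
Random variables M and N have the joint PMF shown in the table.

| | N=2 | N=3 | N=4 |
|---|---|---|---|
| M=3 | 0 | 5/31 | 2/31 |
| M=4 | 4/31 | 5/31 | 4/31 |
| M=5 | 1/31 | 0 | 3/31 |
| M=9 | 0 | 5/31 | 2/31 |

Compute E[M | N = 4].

P(N = 4) = 11/31.
Σ M·P over the event = 3·(2/31) + 4·(4/31) + 5·(3/31) + 9·(2/31) = 55/31.
E[M | N = 4] = (55/31) / (11/31) = 5.

5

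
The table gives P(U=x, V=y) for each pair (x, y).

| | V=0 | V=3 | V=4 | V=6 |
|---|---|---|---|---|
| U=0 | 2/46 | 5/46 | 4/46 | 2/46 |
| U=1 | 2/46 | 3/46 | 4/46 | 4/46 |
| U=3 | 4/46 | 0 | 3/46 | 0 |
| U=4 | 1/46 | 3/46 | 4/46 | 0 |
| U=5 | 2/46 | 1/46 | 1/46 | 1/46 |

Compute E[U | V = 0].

28/11

P(V = 0) = 11/46.
Σ U·P over the event = 0·(2/46) + 1·(2/46) + 3·(4/46) + 4·(1/46) + 5·(2/46) = 14/23.
E[U | V = 0] = (14/23) / (11/46) = 28/11.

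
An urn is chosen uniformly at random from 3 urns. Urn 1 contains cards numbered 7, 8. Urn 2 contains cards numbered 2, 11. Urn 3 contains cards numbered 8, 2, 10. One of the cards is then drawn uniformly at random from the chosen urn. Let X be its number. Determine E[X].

62/9

E[X | urn 1] = (7+8)/2 = 15/2.
E[X | urn 2] = (2+11)/2 = 13/2.
E[X | urn 3] = (8+2+10)/3 = 20/3.
E[X] = (1/3)·(15/2) + (1/3)·(13/2) + (1/3)·(20/3) = 62/9.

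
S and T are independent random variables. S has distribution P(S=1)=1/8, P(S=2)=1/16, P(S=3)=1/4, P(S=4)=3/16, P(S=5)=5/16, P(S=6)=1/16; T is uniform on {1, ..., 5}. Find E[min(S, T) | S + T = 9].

P(S + T = 9) = 9/80.
Summing min(S,T)·P(x,y) over outcomes with S + T = 9 gives 7/16.
E[min(S, T) | S + T = 9] = (7/16) / (9/80) = 35/9.

35/9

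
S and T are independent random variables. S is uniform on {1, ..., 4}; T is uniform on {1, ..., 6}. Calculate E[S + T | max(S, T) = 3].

24/5

P(max(S, T) = 3) = 5/24.
Summing (S+T)·P(x,y) over outcomes with max(S, T) = 3 gives 1.
E[S + T | max(S, T) = 3] = (1) / (5/24) = 24/5.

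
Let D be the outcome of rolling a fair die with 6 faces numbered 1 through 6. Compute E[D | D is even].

4

Given D is even, D is equally likely to be any of {2, 4, 6}.
E[D | D is even] = (2 + 4 + 6) / 3 = 4.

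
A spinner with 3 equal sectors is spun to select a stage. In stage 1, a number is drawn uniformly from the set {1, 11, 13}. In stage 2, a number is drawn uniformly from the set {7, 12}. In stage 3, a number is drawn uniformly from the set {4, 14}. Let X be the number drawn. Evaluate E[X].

161/18

E[X | stage 1] = (1+11+13)/3 = 25/3.
E[X | stage 2] = (7+12)/2 = 19/2.
E[X | stage 3] = (4+14)/2 = 9.
By the law of total expectation,
E[X] = (1/3)·(25/3) + (1/3)·(19/2) + (1/3)·(9) = 161/18.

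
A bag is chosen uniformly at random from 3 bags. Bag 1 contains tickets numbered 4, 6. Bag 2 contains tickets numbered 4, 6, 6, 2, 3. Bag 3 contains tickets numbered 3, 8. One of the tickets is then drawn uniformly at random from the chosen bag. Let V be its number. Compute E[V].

49/10

E[V | bag 1] = (4+6)/2 = 5.
E[V | bag 2] = (4+6+6+2+3)/5 = 21/5.
E[V | bag 3] = (3+8)/2 = 11/2.
By the law of total expectation,
E[V] = (1/3)·(5) + (1/3)·(21/5) + (1/3)·(11/2) = 49/10.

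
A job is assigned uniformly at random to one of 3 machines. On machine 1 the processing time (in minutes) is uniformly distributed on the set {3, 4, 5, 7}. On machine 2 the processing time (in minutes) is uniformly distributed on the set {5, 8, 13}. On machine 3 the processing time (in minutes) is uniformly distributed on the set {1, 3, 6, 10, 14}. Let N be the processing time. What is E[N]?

1213/180

E[N | machine 1] = (3+4+5+7)/4 = 19/4.
E[N | machine 2] = (5+8+13)/3 = 26/3.
E[N | machine 3] = (1+3+6+10+14)/5 = 34/5.
By the law of total expectation,
E[N] = (1/3)·(19/4) + (1/3)·(26/3) + (1/3)·(34/5) = 1213/180.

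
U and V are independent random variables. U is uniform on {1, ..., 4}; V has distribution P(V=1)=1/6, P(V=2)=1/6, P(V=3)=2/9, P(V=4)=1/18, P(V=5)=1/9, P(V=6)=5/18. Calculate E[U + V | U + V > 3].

416/63

P(U + V > 3) = 7/8.
Summing (U+V)·P(x,y) over outcomes with U + V > 3 gives 52/9.
E[U + V | U + V > 3] = (52/9) / (7/8) = 416/63.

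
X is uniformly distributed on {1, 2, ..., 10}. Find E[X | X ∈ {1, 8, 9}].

P(X ∈ {1, 8, 9}) = 3/10.
Σ over the event: 1·1/10 + 8·1/10 + 9·1/10 = 9/5.
E[X | X ∈ {1, 8, 9}] = (9/5) / (3/10) = 6.

6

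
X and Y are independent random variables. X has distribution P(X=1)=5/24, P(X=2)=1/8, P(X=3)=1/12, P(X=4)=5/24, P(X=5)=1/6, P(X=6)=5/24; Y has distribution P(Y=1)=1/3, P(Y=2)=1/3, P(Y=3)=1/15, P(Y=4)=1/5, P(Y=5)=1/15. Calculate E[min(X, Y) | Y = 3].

P(Y = 3) = 1/15.
Summing min(X,Y)·P(x,y) over outcomes with Y = 3 gives 59/360.
E[min(X, Y) | Y = 3] = (59/360) / (1/15) = 59/24.

59/24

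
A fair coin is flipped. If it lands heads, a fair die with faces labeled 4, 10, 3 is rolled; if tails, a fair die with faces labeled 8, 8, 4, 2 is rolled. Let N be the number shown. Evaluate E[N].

67/12

E[N | heads] = (4+10+3)/3 = 17/3.
E[N | tails] = (8+8+4+2)/4 = 11/2.
E[N] = (1/2)·(17/3) + (1/2)·(11/2) = 67/12.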